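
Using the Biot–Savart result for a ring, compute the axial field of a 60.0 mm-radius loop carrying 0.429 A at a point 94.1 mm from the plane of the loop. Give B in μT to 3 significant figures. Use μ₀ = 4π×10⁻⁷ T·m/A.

On the axis of a circular loop, B = μ₀IR² / [2(R²+z²)^(3/2)].
R² + z² = (0.06)² + (0.0941)² = 0.01245 m², and (R²+z²)^(3/2) = 1.39×10⁻³ m³.
B = (4π×10⁻⁷ × 0.429 × 0.0036) / (2 × 1.39×10⁻³) = 6.98×10⁻⁷ T.

B ≈ 0.698 μT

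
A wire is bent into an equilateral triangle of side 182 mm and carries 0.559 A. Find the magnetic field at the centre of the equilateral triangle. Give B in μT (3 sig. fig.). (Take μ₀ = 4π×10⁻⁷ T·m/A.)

B ≈ 5.53 μT

Each side is a finite straight segment at perpendicular distance d = a/(2 tan(π/3)) = 0.05254 m from the centre, with end-angles ±π/3.
One side contributes B₁ = (μ₀I/4πd)·2 sin(π/3) = 1.84×10⁻⁶ T.
All 3 sides add in the same direction: B = 3 × 1.84×10⁻⁶ = 5.53×10⁻⁶ T.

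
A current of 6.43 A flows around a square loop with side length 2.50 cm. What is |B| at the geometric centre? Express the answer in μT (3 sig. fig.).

B ≈ 291 μT

Each side is a finite straight segment at perpendicular distance d = a/(2 tan(π/4)) = 0.0125 m from the centre, with end-angles ±π/4.
One side contributes B₁ = (μ₀I/4πd)·2 sin(π/4) = 7.27×10⁻⁵ T.
All 4 sides add in the same direction: B = 4 × 7.27×10⁻⁵ = 2.91×10⁻⁴ T.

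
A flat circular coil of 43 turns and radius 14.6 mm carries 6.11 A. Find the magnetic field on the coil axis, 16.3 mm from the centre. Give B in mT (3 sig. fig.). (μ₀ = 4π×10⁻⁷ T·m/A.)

For an N-turn flat coil, B = Nμ₀IR²/[2(R²+z²)^(3/2)] with R = 0.0146 m, z = 0.0163 m.
B = 43 × 7.81×10⁻⁵ T = 3.36×10⁻³ T.

B ≈ 3.36 mT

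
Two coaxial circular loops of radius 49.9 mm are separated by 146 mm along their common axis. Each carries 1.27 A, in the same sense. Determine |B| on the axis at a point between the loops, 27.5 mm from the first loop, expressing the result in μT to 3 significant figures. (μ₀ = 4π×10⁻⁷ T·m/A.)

Each loop contributes B = μ₀IR²/[2(R²+z²)^(3/2)] on the axis, with z measured from that loop.
Loop 1 (z = 0.0275 m): B₁ = 1.07×10⁻⁵ T. Loop 2 (z = 0.1185 m): B₂ = 9.35×10⁻⁷ T.
The fields add: B = B₁ + B₂ = 1.17×10⁻⁵ T.

B ≈ 11.7 μT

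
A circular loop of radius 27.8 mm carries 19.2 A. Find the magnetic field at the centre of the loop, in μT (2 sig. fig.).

At the centre of a circular loop the Biot–Savart law gives B = μ₀I/(2R).
B = (4π×10⁻⁷ × 19.2) / (2 × 0.0278) = 4.34×10⁻⁴ T.

B ≈ 430 μT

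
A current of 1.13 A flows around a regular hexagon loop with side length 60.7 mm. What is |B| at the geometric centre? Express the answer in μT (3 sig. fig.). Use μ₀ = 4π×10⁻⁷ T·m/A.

B ≈ 12.9 μT

Each side is a finite straight segment at perpendicular distance d = a/(2 tan(π/6)) = 0.05257 m from the centre, with end-angles ±π/6.
One side contributes B₁ = (μ₀I/4πd)·2 sin(π/6) = 2.15×10⁻⁶ T.
All 6 sides add in the same direction: B = 6 × 2.15×10⁻⁶ = 1.29×10⁻⁵ T.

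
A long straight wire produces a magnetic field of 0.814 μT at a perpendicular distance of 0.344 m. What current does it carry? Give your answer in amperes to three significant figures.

For a long straight wire B = μ₀I/(2πd), so I = 2πdB/μ₀.
I = 2π × 0.344 × 8.14×10⁻⁷ / (4π×10⁻⁷) = 1.40 A.

I ≈ 1.40 A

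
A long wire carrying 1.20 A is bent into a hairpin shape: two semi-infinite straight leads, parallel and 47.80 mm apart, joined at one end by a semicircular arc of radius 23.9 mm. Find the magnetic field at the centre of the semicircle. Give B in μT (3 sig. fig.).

B ≈ 25.8 μT

The semicircular arc contributes B_arc = μ₀I·π/(4πR) = μ₀I/(4R) = 1.58×10⁻⁵ T.
Each semi-infinite lead is at perpendicular distance R = 0.0239 m from the centre, with the perpendicular foot at its near end, so it contributes μ₀I/(4πR); both point the same way, together 1.00×10⁻⁵ T.
Arc and leads all point the same direction: B = 1.58×10⁻⁵ + 1.00×10⁻⁵ = 2.58×10⁻⁵ T.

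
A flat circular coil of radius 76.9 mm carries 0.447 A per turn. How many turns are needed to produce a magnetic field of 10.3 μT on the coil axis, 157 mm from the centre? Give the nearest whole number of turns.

N = 33

For an N-turn coil, B = Nμ₀IR²/[2(R²+z²)^(3/2)]. A single turn gives B₁ = 3.11×10⁻⁷ T with R = 0.0769 m, z = 0.157 m.
N = B/B₁ = 1.03×10⁻⁵ / 3.11×10⁻⁷ = 33.13.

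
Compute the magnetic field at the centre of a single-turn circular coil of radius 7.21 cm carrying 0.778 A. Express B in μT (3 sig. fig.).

At the centre of a circular loop the Biot–Savart law gives B = μ₀I/(2R).
B = (4π×10⁻⁷ × 0.778) / (2 × 0.0721) = 6.78×10⁻⁶ T.

B ≈ 6.78 μT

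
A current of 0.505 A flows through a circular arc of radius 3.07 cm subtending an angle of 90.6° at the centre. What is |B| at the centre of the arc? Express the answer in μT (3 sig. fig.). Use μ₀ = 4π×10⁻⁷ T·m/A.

The Biot–Savart field of a circular arc at its centre is B = μ₀Iφ/(4πR), with φ = 1.581 rad.
B = (4π×10⁻⁷ × 0.505 × 1.581) / (4π × 0.0307) = 2.60×10⁻⁶ T.

B ≈ 2.60 μT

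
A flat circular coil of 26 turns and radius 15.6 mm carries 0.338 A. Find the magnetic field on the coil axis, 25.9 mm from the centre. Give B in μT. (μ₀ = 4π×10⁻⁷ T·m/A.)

B ≈ 48.6 μT

For an N-turn flat coil, B = Nμ₀IR²/[2(R²+z²)^(3/2)] with R = 0.0156 m, z = 0.0259 m.
B = 26 × 1.87×10⁻⁶ T = 4.86×10⁻⁵ T.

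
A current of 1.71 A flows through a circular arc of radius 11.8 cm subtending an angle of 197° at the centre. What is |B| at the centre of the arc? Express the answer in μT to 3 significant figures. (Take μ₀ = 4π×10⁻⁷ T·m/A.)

B ≈ 4.98 μT

The Biot–Savart field of a circular arc at its centre is B = μ₀Iφ/(4πR), with φ = 3.438 rad.
B = (4π×10⁻⁷ × 1.71 × 3.438) / (4π × 0.118) = 4.98×10⁻⁶ T.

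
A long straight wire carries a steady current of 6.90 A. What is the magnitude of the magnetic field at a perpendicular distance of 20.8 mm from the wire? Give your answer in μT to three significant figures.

For an infinitely long straight wire, B = μ₀I/(2πd).
B = (4π×10⁻⁷ × 6.90) / (2π × 0.0208) = 6.63×10⁻⁵ T.

B ≈ 66.3 μT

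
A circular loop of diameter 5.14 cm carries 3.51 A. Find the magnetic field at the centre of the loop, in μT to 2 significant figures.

At the centre of a circular loop the Biot–Savart law gives B = μ₀I/(2R) (so R = 0.0257 m).
B = (4π×10⁻⁷ × 3.51) / (2 × 0.0257) = 8.58×10⁻⁵ T.

B ≈ 86 μT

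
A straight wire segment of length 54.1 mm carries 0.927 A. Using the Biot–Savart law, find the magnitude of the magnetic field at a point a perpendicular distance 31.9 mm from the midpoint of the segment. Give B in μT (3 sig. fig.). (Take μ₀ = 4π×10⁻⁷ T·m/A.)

B ≈ 3.76 μT

For a finite straight segment, B = (μ₀I/4πd)(sinθ₁ + sinθ₂), where θ₁, θ₂ are the angles from the perpendicular to each end.
The perpendicular from the point meets the wire at its midpoint, so each end is L/2 = 0.02705 m away along the wire.
sinθ₁ = 0.02705/√(0.02705²+0.0319²) = 0.6467; sinθ₂ = 0.02705/√(0.02705²+0.0319²) = 0.6467.
B = (4π×10⁻⁷ × 0.927) / (4π × 0.0319) × (0.6467 + 0.6467) = 3.76×10⁻⁶ T.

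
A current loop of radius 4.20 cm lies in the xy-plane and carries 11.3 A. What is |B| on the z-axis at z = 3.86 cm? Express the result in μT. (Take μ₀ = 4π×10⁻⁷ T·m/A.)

B ≈ 67.5 μT

On the axis of a circular loop, B = μ₀IR² / [2(R²+z²)^(3/2)].
R² + z² = (0.042)² + (0.0386)² = 0.003254 m², and (R²+z²)^(3/2) = 1.86×10⁻⁴ m³.
B = (4π×10⁻⁷ × 11.3 × 0.001764) / (2 × 1.86×10⁻⁴) = 6.75×10⁻⁵ T.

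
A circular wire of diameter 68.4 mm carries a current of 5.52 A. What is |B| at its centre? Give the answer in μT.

B ≈ 101 μT

At the centre of a circular loop the Biot–Savart law gives B = μ₀I/(2R) (so R = 0.0342 m).
B = (4π×10⁻⁷ × 5.52) / (2 × 0.0342) = 1.01×10⁻⁴ T.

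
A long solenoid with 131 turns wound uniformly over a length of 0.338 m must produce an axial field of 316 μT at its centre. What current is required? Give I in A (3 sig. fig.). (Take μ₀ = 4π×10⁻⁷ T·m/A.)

I ≈ 0.649 A

Inside a long solenoid B = μ₀nI with n = 387.6 m⁻¹, so I = B/(μ₀n).
I = 3.16×10⁻⁴ / (4π×10⁻⁷ × 387.6) = 0.649 A.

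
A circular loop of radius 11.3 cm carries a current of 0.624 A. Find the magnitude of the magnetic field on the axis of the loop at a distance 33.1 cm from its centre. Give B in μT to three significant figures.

On the axis of a circular loop, B = μ₀IR² / [2(R²+z²)^(3/2)].
R² + z² = (0.113)² + (0.331)² = 0.1223 m², and (R²+z²)^(3/2) = 4.28×10⁻² m³.
B = (4π×10⁻⁷ × 0.624 × 0.01277) / (2 × 4.28×10⁻²) = 1.17×10⁻⁷ T.

B ≈ 0.117 μT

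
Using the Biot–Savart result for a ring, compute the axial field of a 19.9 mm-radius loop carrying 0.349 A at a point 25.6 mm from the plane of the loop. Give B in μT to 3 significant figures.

B ≈ 2.55 μT

On the axis of a circular loop, B = μ₀IR² / [2(R²+z²)^(3/2)].
R² + z² = (0.0199)² + (0.0256)² = 0.001051 m², and (R²+z²)^(3/2) = 3.41×10⁻⁵ m³.
B = (4π×10⁻⁷ × 0.349 × 0.000396) / (2 × 3.41×10⁻⁵) = 2.55×10⁻⁶ T.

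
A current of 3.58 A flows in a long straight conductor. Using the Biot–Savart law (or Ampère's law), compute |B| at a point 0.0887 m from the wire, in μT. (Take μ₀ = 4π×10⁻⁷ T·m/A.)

For an infinitely long straight wire, B = μ₀I/(2πd).
B = (4π×10⁻⁷ × 3.58) / (2π × 0.0887) = 8.07×10⁻⁶ T.

B ≈ 8.07 μT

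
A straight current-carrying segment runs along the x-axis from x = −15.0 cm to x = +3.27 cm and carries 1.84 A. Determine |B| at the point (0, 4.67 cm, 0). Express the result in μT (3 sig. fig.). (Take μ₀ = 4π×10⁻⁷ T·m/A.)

For a finite straight segment, B = (μ₀I/4πd)(sinθ₁ + sinθ₂), where θ₁, θ₂ are the angles from the perpendicular to each end.
The perpendicular distance is d = 0.0467 m; the end-offsets along the wire are a = 0.15 m and b = 0.0327 m.
sinθ₁ = 0.15/√(0.15²+0.0467²) = 0.9548; sinθ₂ = 0.0327/√(0.0327²+0.0467²) = 0.5736.
B = (4π×10⁻⁷ × 1.84) / (4π × 0.0467) × (0.9548 + 0.5736) = 6.02×10⁻⁶ T.

B ≈ 6.02 μT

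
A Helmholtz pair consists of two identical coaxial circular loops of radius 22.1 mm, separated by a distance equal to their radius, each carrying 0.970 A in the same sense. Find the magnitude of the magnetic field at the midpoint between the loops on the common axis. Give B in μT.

Each loop contributes B = μ₀IR²/[2(R²+z²)^(3/2)] on the axis, with z measured from that loop.
Loop 1 (z = 0.01105 m): B₁ = 1.97×10⁻⁵ T. Loop 2 (z = 0.01105 m): B₂ = 1.97×10⁻⁵ T.
The fields add: B = B₁ + B₂ = 3.95×10⁻⁵ T.

B ≈ 39.5 μT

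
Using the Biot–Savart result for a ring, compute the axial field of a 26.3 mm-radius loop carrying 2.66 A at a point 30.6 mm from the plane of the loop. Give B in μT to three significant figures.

B ≈ 17.6 μT

On the axis of a circular loop, B = μ₀IR² / [2(R²+z²)^(3/2)].
R² + z² = (0.0263)² + (0.0306)² = 0.001628 m², and (R²+z²)^(3/2) = 6.57×10⁻⁵ m³.
B = (4π×10⁻⁷ × 2.66 × 0.0006917) / (2 × 6.57×10⁻⁵) = 1.76×10⁻⁵ T.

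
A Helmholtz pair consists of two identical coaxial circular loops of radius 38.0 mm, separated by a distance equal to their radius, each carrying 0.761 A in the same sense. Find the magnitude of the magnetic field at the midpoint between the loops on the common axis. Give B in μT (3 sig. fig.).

B ≈ 18.0 μT

Each loop contributes B = μ₀IR²/[2(R²+z²)^(3/2)] on the axis, with z measured from that loop.
Loop 1 (z = 0.019 m): B₁ = 9.00×10⁻⁶ T. Loop 2 (z = 0.019 m): B₂ = 9.00×10⁻⁶ T.
The fields add: B = B₁ + B₂ = 1.80×10⁻⁵ T.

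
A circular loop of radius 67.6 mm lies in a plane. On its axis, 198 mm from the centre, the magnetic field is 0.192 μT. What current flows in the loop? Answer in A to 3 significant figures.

On the axis of a loop, B = μ₀IR²/[2(R²+z²)^(3/2)], so I = 2B(R²+z²)^(3/2)/(μ₀R²).
R² + z² = 0.00457 + 0.0392 = 0.04377 m²; raised to 3/2 gives 9.16×10⁻³ m³.
I = 2 × 1.92×10⁻⁷ × 9.16×10⁻³ / (1.26×10⁻⁶ × 0.00457) = 0.612 A.

I ≈ 0.612 A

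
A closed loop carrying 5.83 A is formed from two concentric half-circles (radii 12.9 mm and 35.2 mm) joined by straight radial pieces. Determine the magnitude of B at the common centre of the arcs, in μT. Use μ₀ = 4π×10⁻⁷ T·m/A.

B ≈ 89.9 μT

The radial connectors point toward the centre, so dl × r̂ = 0 and they contribute nothing.
Each semicircle gives μ₀I/(4R): inner arc 1.42×10⁻⁴ T, outer arc 5.20×10⁻⁵ T.
The two arcs carry current in opposite angular senses, so their fields oppose: B = |1.42×10⁻⁴ − 5.20×10⁻⁵| = 8.99×10⁻⁵ T.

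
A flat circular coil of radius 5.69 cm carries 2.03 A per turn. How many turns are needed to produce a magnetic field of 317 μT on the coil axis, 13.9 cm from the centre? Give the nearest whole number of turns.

For an N-turn coil, B = Nμ₀IR²/[2(R²+z²)^(3/2)]. A single turn gives B₁ = 1.22×10⁻⁶ T with R = 0.0569 m, z = 0.139 m.
N = B/B₁ = 3.17×10⁻⁴ / 1.22×10⁻⁶ = 260.09.

N = 260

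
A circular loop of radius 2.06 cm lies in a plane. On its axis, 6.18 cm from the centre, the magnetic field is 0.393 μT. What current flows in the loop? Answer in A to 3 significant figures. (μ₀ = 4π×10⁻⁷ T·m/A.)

On the axis of a loop, B = μ₀IR²/[2(R²+z²)^(3/2)], so I = 2B(R²+z²)^(3/2)/(μ₀R²).
R² + z² = 0.0004244 + 0.003819 = 0.004244 m²; raised to 3/2 gives 2.76×10⁻⁴ m³.
I = 2 × 3.93×10⁻⁷ × 2.76×10⁻⁴ / (1.26×10⁻⁶ × 0.0004244) = 0.407 A.

I ≈ 0.407 A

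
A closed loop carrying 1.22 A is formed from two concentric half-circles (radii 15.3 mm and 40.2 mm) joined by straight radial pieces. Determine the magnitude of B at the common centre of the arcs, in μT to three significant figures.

B ≈ 15.5 μT

The radial connectors point toward the centre, so dl × r̂ = 0 and they contribute nothing.
Each semicircle gives μ₀I/(4R): inner arc 2.51×10⁻⁵ T, outer arc 9.53×10⁻⁶ T.
The two arcs carry current in opposite angular senses, so their fields oppose: B = |2.51×10⁻⁵ − 9.53×10⁻⁶| = 1.55×10⁻⁵ T.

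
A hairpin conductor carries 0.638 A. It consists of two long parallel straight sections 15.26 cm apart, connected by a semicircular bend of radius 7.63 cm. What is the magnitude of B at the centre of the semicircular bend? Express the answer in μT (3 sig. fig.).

B ≈ 4.30 μT

The semicircular arc contributes B_arc = μ₀I·π/(4πR) = μ₀I/(4R) = 2.63×10⁻⁶ T.
Each semi-infinite lead is at perpendicular distance R = 0.0763 m from the centre, with the perpendicular foot at its near end, so it contributes μ₀I/(4πR); both point the same way, together 1.67×10⁻⁶ T.
Arc and leads all point the same direction: B = 2.63×10⁻⁶ + 1.67×10⁻⁶ = 4.30×10⁻⁶ T.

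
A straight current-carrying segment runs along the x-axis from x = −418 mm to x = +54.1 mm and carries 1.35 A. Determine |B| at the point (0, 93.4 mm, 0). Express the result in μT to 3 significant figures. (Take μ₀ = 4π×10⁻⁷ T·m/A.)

For a finite straight segment, B = (μ₀I/4πd)(sinθ₁ + sinθ₂), where θ₁, θ₂ are the angles from the perpendicular to each end.
The perpendicular distance is d = 0.0934 m; the end-offsets along the wire are a = 0.418 m and b = 0.0541 m.
sinθ₁ = 0.418/√(0.418²+0.0934²) = 0.9759; sinθ₂ = 0.0541/√(0.0541²+0.0934²) = 0.5012.
B = (4π×10⁻⁷ × 1.35) / (4π × 0.0934) × (0.9759 + 0.5012) = 2.14×10⁻⁶ T.

B ≈ 2.14 μT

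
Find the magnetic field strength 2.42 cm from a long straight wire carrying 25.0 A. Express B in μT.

For an infinitely long straight wire, B = μ₀I/(2πd).
B = (4π×10⁻⁷ × 25.0) / (2π × 0.0242) = 2.07×10⁻⁴ T.

B ≈ 207 μT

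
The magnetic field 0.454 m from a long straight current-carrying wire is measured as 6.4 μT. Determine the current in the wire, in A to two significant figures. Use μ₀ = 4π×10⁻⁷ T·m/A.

I ≈ 15 A

For a long straight wire B = μ₀I/(2πd), so I = 2πdB/μ₀.
I = 2π × 0.454 × 6.40×10⁻⁶ / (4π×10⁻⁷) = 14.5 A.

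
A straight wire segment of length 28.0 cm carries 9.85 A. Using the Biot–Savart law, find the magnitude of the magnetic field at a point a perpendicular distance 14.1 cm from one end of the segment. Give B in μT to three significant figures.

For a finite straight segment, B = (μ₀I/4πd)(sinθ₁ + sinθ₂), where θ₁, θ₂ are the angles from the perpendicular to each end.
The perpendicular foot is at one end, so the two end-offsets along the wire are 0 and L = 0.28 m.
sinθ₁ = 0/√(0²+0.141²) = 0.0000; sinθ₂ = 0.28/√(0.28²+0.141²) = 0.8931.
B = (4π×10⁻⁷ × 9.85) / (4π × 0.141) × (0.0000 + 0.8931) = 6.24×10⁻⁶ T.

B ≈ 6.24 μT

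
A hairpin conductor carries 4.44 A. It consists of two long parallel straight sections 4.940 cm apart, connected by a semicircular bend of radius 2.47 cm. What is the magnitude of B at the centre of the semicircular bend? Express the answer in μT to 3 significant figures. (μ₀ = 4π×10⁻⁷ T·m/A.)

B ≈ 92.4 μT

The semicircular arc contributes B_arc = μ₀I·π/(4πR) = μ₀I/(4R) = 5.65×10⁻⁵ T.
Each semi-infinite lead is at perpendicular distance R = 0.0247 m from the centre, with the perpendicular foot at its near end, so it contributes μ₀I/(4πR); both point the same way, together 3.60×10⁻⁵ T.
Arc and leads all point the same direction: B = 5.65×10⁻⁵ + 3.60×10⁻⁵ = 9.24×10⁻⁵ T.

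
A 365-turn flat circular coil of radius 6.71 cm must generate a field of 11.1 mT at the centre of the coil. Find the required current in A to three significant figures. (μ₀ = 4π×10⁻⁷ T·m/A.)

For an N-turn coil, B = Nμ₀I/(2R) with R = 0.0671 m, so I = 2RB/(Nμ₀) = 2 × 0.0671 × 1.11×10⁻² / (365 × 4π×10⁻⁷) = 3.25 A.

I ≈ 3.25 A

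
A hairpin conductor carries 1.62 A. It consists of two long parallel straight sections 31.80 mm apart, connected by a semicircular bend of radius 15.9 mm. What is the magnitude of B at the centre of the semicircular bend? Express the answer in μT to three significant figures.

The semicircular arc contributes B_arc = μ₀I·π/(4πR) = μ₀I/(4R) = 3.20×10⁻⁵ T.
Each semi-infinite lead is at perpendicular distance R = 0.0159 m from the centre, with the perpendicular foot at its near end, so it contributes μ₀I/(4πR); both point the same way, together 2.04×10⁻⁵ T.
Arc and leads all point the same direction: B = 3.20×10⁻⁵ + 2.04×10⁻⁵ = 5.24×10⁻⁵ T.

B ≈ 52.4 μT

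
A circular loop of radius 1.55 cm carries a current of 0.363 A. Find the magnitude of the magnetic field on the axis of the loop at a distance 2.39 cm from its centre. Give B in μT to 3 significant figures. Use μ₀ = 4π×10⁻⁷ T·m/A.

B ≈ 2.37 μT

On the axis of a circular loop, B = μ₀IR² / [2(R²+z²)^(3/2)].
R² + z² = (0.0155)² + (0.0239)² = 0.0008115 m², and (R²+z²)^(3/2) = 2.31×10⁻⁵ m³.
B = (4π×10⁻⁷ × 0.363 × 0.0002403) / (2 × 2.31×10⁻⁵) = 2.37×10⁻⁶ T.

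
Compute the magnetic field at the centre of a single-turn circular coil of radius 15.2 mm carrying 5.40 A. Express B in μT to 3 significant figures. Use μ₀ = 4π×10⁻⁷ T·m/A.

B ≈ 223 μT

At the centre of a circular loop the Biot–Savart law gives B = μ₀I/(2R).
B = (4π×10⁻⁷ × 5.40) / (2 × 0.0152) = 2.23×10⁻⁴ T.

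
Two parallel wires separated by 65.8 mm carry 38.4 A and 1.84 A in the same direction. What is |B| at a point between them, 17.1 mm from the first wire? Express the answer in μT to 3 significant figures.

B ≈ 442 μT

Each long wire gives B = μ₀I/(2πd). Distances are d₁ = 0.0171 m and d₂ = 0.0487 m.
B₁ = 4.49×10⁻⁴ T, B₂ = 7.56×10⁻⁶ T.
Between parallel currents the two contributions point in opposite directions, so they subtract. B = |B₁ − B₂| = |4.49×10⁻⁴ − 7.56×10⁻⁶| = 4.42×10⁻⁴ T.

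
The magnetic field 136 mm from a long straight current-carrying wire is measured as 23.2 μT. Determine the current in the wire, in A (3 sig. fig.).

For a long straight wire B = μ₀I/(2πd), so I = 2πdB/μ₀.
I = 2π × 0.136 × 2.32×10⁻⁵ / (4π×10⁻⁷) = 15.8 A.

I ≈ 15.8 A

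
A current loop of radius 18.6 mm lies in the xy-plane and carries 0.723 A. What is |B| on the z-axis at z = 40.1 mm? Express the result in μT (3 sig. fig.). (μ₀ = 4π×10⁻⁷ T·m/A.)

B ≈ 1.82 μT

On the axis of a circular loop, B = μ₀IR² / [2(R²+z²)^(3/2)].
R² + z² = (0.0186)² + (0.0401)² = 0.001954 m², and (R²+z²)^(3/2) = 8.64×10⁻⁵ m³.
B = (4π×10⁻⁷ × 0.723 × 0.000346) / (2 × 8.64×10⁻⁵) = 1.82×10⁻⁶ T.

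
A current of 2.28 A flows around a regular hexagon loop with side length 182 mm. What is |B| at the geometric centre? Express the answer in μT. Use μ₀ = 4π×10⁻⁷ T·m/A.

B ≈ 8.68 μT

Each side is a finite straight segment at perpendicular distance d = a/(2 tan(π/6)) = 0.1576 m from the centre, with end-angles ±π/6.
One side contributes B₁ = (μ₀I/4πd)·2 sin(π/6) = 1.45×10⁻⁶ T.
All 6 sides add in the same direction: B = 6 × 1.45×10⁻⁶ = 8.68×10⁻⁶ T.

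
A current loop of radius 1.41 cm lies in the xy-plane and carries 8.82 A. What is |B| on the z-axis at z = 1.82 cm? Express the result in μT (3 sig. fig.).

B ≈ 90.3 μT

On the axis of a circular loop, B = μ₀IR² / [2(R²+z²)^(3/2)].
R² + z² = (0.0141)² + (0.0182)² = 0.0005301 m², and (R²+z²)^(3/2) = 1.22×10⁻⁵ m³.
B = (4π×10⁻⁷ × 8.82 × 0.0001988) / (2 × 1.22×10⁻⁵) = 9.03×10⁻⁵ T.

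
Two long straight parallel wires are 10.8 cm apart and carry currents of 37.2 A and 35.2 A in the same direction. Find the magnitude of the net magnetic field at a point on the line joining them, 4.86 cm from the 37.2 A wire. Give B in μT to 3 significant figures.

B ≈ 34.6 μT

Each long wire gives B = μ₀I/(2πd). Distances are d₁ = 0.0486 m and d₂ = 0.0594 m.
B₁ = 1.53×10⁻⁴ T, B₂ = 1.19×10⁻⁴ T.
Between parallel currents the two contributions point in opposite directions, so they subtract. B = |B₁ − B₂| = |1.53×10⁻⁴ − 1.19×10⁻⁴| = 3.46×10⁻⁵ T.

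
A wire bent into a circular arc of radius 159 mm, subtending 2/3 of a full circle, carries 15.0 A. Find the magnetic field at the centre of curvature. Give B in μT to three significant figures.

B ≈ 39.5 μT

The Biot–Savart field of a circular arc at its centre is B = μ₀Iφ/(4πR), with φ = 4.189 rad.
B = (4π×10⁻⁷ × 15.0 × 4.189) / (4π × 0.159) = 3.95×10⁻⁵ T.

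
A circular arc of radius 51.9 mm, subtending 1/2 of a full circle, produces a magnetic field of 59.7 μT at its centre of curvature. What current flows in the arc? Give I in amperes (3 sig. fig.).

For a circular arc, B = μ₀Iφ/(4πR) with φ in radians; here φ = 3.142 rad.
So I = 4πRB/(μ₀φ) = 4π × 0.0519 × 5.97×10⁻⁵ / (4π×10⁻⁷ × 3.142) = 9.86 A.

I ≈ 9.86 A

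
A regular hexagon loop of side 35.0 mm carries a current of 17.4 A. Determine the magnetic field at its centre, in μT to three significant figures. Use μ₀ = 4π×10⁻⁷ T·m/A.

B ≈ 344 μT

Each side is a finite straight segment at perpendicular distance d = a/(2 tan(π/6)) = 0.03031 m from the centre, with end-angles ±π/6.
One side contributes B₁ = (μ₀I/4πd)·2 sin(π/6) = 5.74×10⁻⁵ T.
All 6 sides add in the same direction: B = 6 × 5.74×10⁻⁵ = 3.44×10⁻⁴ T.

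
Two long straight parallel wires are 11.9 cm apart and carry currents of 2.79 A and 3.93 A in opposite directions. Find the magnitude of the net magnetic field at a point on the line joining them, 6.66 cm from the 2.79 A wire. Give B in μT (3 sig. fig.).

Each long wire gives B = μ₀I/(2πd). Distances are d₁ = 0.0666 m and d₂ = 0.0524 m.
B₁ = 8.38×10⁻⁶ T, B₂ = 1.50×10⁻⁵ T.
Between antiparallel currents both contributions point the same way, so they add. B = B₁ + B₂ = 8.38×10⁻⁶ + 1.50×10⁻⁵ = 2.34×10⁻⁵ T.

B ≈ 23.4 μT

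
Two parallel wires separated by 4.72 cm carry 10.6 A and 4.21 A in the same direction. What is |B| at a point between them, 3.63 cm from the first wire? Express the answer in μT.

Each long wire gives B = μ₀I/(2πd). Distances are d₁ = 0.0363 m and d₂ = 0.0109 m.
B₁ = 5.84×10⁻⁵ T, B₂ = 7.72×10⁻⁵ T.
Between parallel currents the two contributions point in opposite directions, so they subtract. B = |B₁ − B₂| = |5.84×10⁻⁵ − 7.72×10⁻⁵| = 1.88×10⁻⁵ T.

B ≈ 18.8 μT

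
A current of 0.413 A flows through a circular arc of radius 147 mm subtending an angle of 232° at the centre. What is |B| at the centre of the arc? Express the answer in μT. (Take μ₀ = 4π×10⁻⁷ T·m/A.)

B ≈ 1.14 μT

The Biot–Savart field of a circular arc at its centre is B = μ₀Iφ/(4πR), with φ = 4.049 rad.
B = (4π×10⁻⁷ × 0.413 × 4.049) / (4π × 0.147) = 1.14×10⁻⁶ T.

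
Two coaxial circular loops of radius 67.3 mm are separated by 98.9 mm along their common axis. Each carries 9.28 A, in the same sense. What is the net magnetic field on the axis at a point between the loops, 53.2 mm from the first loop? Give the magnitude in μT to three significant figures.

B ≈ 90.9 μT

Each loop contributes B = μ₀IR²/[2(R²+z²)^(3/2)] on the axis, with z measured from that loop.
Loop 1 (z = 0.0532 m): B₁ = 4.18×10⁻⁵ T. Loop 2 (z = 0.0457 m): B₂ = 4.91×10⁻⁵ T.
The fields add: B = B₁ + B₂ = 9.09×10⁻⁵ T.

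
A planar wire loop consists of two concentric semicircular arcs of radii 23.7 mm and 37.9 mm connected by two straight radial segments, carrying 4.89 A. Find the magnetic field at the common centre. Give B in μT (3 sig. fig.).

B ≈ 24.3 μT

The radial connectors point toward the centre, so dl × r̂ = 0 and they contribute nothing.
Each semicircle gives μ₀I/(4R): inner arc 6.48×10⁻⁵ T, outer arc 4.05×10⁻⁵ T.
The two arcs carry current in opposite angular senses, so their fields oppose: B = |6.48×10⁻⁵ − 4.05×10⁻⁵| = 2.43×10⁻⁵ T.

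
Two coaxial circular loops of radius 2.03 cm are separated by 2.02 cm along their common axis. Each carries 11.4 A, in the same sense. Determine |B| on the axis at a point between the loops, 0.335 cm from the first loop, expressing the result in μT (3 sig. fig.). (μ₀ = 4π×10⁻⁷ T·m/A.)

Each loop contributes B = μ₀IR²/[2(R²+z²)^(3/2)] on the axis, with z measured from that loop.
Loop 1 (z = 0.00335 m): B₁ = 3.39×10⁻⁴ T. Loop 2 (z = 0.01685 m): B₂ = 1.61×10⁻⁴ T.
The fields add: B = B₁ + B₂ = 5.00×10⁻⁴ T.

B ≈ 500 μT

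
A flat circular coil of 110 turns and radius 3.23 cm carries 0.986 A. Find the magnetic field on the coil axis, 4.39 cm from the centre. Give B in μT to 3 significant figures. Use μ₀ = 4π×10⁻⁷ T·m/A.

B ≈ 439 μT

For an N-turn flat coil, B = Nμ₀IR²/[2(R²+z²)^(3/2)] with R = 0.0323 m, z = 0.0439 m.
B = 110 × 3.99×10⁻⁶ T = 4.39×10⁻⁴ T.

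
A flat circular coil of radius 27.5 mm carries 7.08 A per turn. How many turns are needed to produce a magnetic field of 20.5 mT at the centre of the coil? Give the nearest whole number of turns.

For an N-turn coil, B = Nμ₀I/(2R). A single turn gives B₁ = 1.62×10⁻⁴ T with R = 0.0275 m.
N = B/B₁ = 2.05×10⁻² / 1.62×10⁻⁴ = 126.73.

N = 127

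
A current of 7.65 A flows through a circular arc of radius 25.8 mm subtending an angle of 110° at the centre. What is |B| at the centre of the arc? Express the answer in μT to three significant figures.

B ≈ 56.9 μT

The Biot–Savart field of a circular arc at its centre is B = μ₀Iφ/(4πR), with φ = 1.92 rad.
B = (4π×10⁻⁷ × 7.65 × 1.92) / (4π × 0.0258) = 5.69×10⁻⁵ T.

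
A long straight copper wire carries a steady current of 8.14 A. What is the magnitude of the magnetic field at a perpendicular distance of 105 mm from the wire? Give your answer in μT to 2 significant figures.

For an infinitely long straight wire, B = μ₀I/(2πd).
B = (4π×10⁻⁷ × 8.14) / (2π × 0.105) = 1.55×10⁻⁵ T.

B ≈ 16 μT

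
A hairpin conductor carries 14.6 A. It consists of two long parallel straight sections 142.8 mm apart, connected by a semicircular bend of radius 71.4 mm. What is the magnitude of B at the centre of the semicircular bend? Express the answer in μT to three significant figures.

B ≈ 105 μT

The semicircular arc contributes B_arc = μ₀I·π/(4πR) = μ₀I/(4R) = 6.42×10⁻⁵ T.
Each semi-infinite lead is at perpendicular distance R = 0.0714 m from the centre, with the perpendicular foot at its near end, so it contributes μ₀I/(4πR); both point the same way, together 4.09×10⁻⁵ T.
Arc and leads all point the same direction: B = 6.42×10⁻⁵ + 4.09×10⁻⁵ = 1.05×10⁻⁴ T.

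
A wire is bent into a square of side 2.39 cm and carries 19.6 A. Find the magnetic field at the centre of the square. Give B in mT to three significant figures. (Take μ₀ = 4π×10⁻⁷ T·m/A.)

B ≈ 0.928 mT

Each side is a finite straight segment at perpendicular distance d = a/(2 tan(π/4)) = 0.01195 m from the centre, with end-angles ±π/4.
One side contributes B₁ = (μ₀I/4πd)·2 sin(π/4) = 2.32×10⁻⁴ T.
All 4 sides add in the same direction: B = 4 × 2.32×10⁻⁴ = 9.28×10⁻⁴ T.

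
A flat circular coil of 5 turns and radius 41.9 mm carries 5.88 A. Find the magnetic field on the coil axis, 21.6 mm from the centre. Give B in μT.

For an N-turn flat coil, B = Nμ₀IR²/[2(R²+z²)^(3/2)] with R = 0.0419 m, z = 0.0216 m.
B = 5 × 6.19×10⁻⁵ T = 3.10×10⁻⁴ T.

B ≈ 310 μT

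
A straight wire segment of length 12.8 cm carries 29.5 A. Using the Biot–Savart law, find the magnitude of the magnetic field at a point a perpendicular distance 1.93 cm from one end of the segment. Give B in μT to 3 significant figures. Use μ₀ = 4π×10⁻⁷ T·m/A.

For a finite straight segment, B = (μ₀I/4πd)(sinθ₁ + sinθ₂), where θ₁, θ₂ are the angles from the perpendicular to each end.
The perpendicular foot is at one end, so the two end-offsets along the wire are 0 and L = 0.128 m.
sinθ₁ = 0/√(0²+0.0193²) = 0.0000; sinθ₂ = 0.128/√(0.128²+0.0193²) = 0.9888.
B = (4π×10⁻⁷ × 29.5) / (4π × 0.0193) × (0.0000 + 0.9888) = 1.51×10⁻⁴ T.

B ≈ 151 μT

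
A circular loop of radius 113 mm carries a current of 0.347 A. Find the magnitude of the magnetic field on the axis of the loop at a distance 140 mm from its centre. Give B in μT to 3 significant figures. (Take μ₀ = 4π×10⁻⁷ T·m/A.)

B ≈ 0.478 μT

On the axis of a circular loop, B = μ₀IR² / [2(R²+z²)^(3/2)].
R² + z² = (0.113)² + (0.14)² = 0.03237 m², and (R²+z²)^(3/2) = 5.82×10⁻³ m³.
B = (4π×10⁻⁷ × 0.347 × 0.01277) / (2 × 5.82×10⁻³) = 4.78×10⁻⁷ T.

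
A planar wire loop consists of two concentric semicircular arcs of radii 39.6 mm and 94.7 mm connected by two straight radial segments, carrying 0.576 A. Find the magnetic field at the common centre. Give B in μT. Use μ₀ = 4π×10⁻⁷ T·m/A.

The radial connectors point toward the centre, so dl × r̂ = 0 and they contribute nothing.
Each semicircle gives μ₀I/(4R): inner arc 4.57×10⁻⁶ T, outer arc 1.91×10⁻⁶ T.
The two arcs carry current in opposite angular senses, so their fields oppose: B = |4.57×10⁻⁶ − 1.91×10⁻⁶| = 2.66×10⁻⁶ T.

B ≈ 2.66 μT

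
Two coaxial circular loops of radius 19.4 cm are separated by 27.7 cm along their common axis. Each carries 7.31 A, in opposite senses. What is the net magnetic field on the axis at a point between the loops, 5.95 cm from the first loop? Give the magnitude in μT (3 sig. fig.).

B ≈ 13.7 μT

Each loop contributes B = μ₀IR²/[2(R²+z²)^(3/2)] on the axis, with z measured from that loop.
Loop 1 (z = 0.0595 m): B₁ = 2.07×10⁻⁵ T. Loop 2 (z = 0.2175 m): B₂ = 6.98×10⁻⁶ T.
The fields oppose: B = |B₁ − B₂| = 1.37×10⁻⁵ T.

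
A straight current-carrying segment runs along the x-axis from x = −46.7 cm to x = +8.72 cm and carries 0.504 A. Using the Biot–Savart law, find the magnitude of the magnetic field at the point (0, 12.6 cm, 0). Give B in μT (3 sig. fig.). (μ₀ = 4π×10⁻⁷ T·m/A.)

B ≈ 0.614 μT

For a finite straight segment, B = (μ₀I/4πd)(sinθ₁ + sinθ₂), where θ₁, θ₂ are the angles from the perpendicular to each end.
The perpendicular distance is d = 0.126 m; the end-offsets along the wire are a = 0.467 m and b = 0.0872 m.
sinθ₁ = 0.467/√(0.467²+0.126²) = 0.9655; sinθ₂ = 0.0872/√(0.0872²+0.126²) = 0.5691.
B = (4π×10⁻⁷ × 0.504) / (4π × 0.126) × (0.9655 + 0.5691) = 6.14×10⁻⁷ T.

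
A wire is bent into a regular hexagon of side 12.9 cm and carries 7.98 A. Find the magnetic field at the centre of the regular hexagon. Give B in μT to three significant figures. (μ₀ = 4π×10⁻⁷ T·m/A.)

B ≈ 42.9 μT

Each side is a finite straight segment at perpendicular distance d = a/(2 tan(π/6)) = 0.1117 m from the centre, with end-angles ±π/6.
One side contributes B₁ = (μ₀I/4πd)·2 sin(π/6) = 7.14×10⁻⁶ T.
All 6 sides add in the same direction: B = 6 × 7.14×10⁻⁶ = 4.29×10⁻⁵ T.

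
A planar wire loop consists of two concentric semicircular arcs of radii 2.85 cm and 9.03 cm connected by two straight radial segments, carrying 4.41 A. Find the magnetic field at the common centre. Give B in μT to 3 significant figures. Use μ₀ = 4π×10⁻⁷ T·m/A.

B ≈ 33.3 μT

The radial connectors point toward the centre, so dl × r̂ = 0 and they contribute nothing.
Each semicircle gives μ₀I/(4R): inner arc 4.86×10⁻⁵ T, outer arc 1.53×10⁻⁵ T.
The two arcs carry current in opposite angular senses, so their fields oppose: B = |4.86×10⁻⁵ − 1.53×10⁻⁵| = 3.33×10⁻⁵ T.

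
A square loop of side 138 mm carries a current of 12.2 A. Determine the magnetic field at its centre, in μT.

B ≈ 100 μT

Each side is a finite straight segment at perpendicular distance d = a/(2 tan(π/4)) = 0.069 m from the centre, with end-angles ±π/4.
One side contributes B₁ = (μ₀I/4πd)·2 sin(π/4) = 2.50×10⁻⁵ T.
All 4 sides add in the same direction: B = 4 × 2.50×10⁻⁵ = 1.00×10⁻⁴ T.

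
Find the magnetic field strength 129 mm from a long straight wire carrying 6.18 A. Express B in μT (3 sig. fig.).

For an infinitely long straight wire, B = μ₀I/(2πd).
B = (4π×10⁻⁷ × 6.18) / (2π × 0.129) = 9.58×10⁻⁶ T.

B ≈ 9.58 μT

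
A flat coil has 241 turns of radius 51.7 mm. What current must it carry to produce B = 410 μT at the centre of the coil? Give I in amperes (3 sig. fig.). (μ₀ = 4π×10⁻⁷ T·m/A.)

I ≈ 0.140 A

For an N-turn coil, B = Nμ₀I/(2R) with R = 0.0517 m, so I = 2RB/(Nμ₀) = 2 × 0.0517 × 4.10×10⁻⁴ / (241 × 4π×10⁻⁷) = 0.140 A.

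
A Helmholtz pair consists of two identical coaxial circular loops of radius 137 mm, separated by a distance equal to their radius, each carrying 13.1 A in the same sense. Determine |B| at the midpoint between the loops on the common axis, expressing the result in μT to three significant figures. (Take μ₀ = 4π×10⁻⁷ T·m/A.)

Each loop contributes B = μ₀IR²/[2(R²+z²)^(3/2)] on the axis, with z measured from that loop.
Loop 1 (z = 0.0685 m): B₁ = 4.30×10⁻⁵ T. Loop 2 (z = 0.0685 m): B₂ = 4.30×10⁻⁵ T.
The fields add: B = B₁ + B₂ = 8.60×10⁻⁵ T.

B ≈ 86.0 μT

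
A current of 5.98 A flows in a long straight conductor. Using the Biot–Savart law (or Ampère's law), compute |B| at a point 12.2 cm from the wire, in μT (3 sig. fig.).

For an infinitely long straight wire, B = μ₀I/(2πd).
B = (4π×10⁻⁷ × 5.98) / (2π × 0.122) = 9.80×10⁻⁶ T.

B ≈ 9.80 μT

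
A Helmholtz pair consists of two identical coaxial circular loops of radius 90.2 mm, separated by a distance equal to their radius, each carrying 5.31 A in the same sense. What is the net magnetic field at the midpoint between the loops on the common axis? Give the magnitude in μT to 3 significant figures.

B ≈ 52.9 μT

Each loop contributes B = μ₀IR²/[2(R²+z²)^(3/2)] on the axis, with z measured from that loop.
Loop 1 (z = 0.0451 m): B₁ = 2.65×10⁻⁵ T. Loop 2 (z = 0.0451 m): B₂ = 2.65×10⁻⁵ T.
The fields add: B = B₁ + B₂ = 5.29×10⁻⁵ T.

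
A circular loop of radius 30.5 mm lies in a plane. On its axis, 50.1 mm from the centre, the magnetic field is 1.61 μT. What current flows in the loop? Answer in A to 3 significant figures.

I ≈ 0.556 A

On the axis of a loop, B = μ₀IR²/[2(R²+z²)^(3/2)], so I = 2B(R²+z²)^(3/2)/(μ₀R²).
R² + z² = 0.0009302 + 0.00251 = 0.00344 m²; raised to 3/2 gives 2.02×10⁻⁴ m³.
I = 2 × 1.61×10⁻⁶ × 2.02×10⁻⁴ / (1.26×10⁻⁶ × 0.0009302) = 0.556 A.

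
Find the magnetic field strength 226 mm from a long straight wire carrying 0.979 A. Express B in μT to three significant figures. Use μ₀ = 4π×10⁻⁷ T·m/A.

For an infinitely long straight wire, B = μ₀I/(2πd).
B = (4π×10⁻⁷ × 0.979) / (2π × 0.226) = 8.66×10⁻⁷ T.

B ≈ 0.866 μT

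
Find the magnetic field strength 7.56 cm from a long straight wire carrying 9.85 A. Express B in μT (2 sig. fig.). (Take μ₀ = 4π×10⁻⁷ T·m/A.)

For an infinitely long straight wire, B = μ₀I/(2πd).
B = (4π×10⁻⁷ × 9.85) / (2π × 0.0756) = 2.61×10⁻⁵ T.

B ≈ 26 μT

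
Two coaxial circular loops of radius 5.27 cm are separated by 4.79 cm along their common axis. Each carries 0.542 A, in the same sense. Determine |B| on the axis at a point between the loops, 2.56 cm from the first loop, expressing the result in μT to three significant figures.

B ≈ 9.75 μT

Each loop contributes B = μ₀IR²/[2(R²+z²)^(3/2)] on the axis, with z measured from that loop.
Loop 1 (z = 0.0256 m): B₁ = 4.70×10⁻⁶ T. Loop 2 (z = 0.0223 m): B₂ = 5.05×10⁻⁶ T.
The fields add: B = B₁ + B₂ = 9.75×10⁻⁶ T.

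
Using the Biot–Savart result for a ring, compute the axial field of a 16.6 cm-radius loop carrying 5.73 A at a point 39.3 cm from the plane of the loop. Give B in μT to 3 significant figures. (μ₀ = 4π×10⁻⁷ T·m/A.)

B ≈ 1.28 μT

On the axis of a circular loop, B = μ₀IR² / [2(R²+z²)^(3/2)].
R² + z² = (0.166)² + (0.393)² = 0.182 m², and (R²+z²)^(3/2) = 7.76×10⁻² m³.
B = (4π×10⁻⁷ × 5.73 × 0.02756) / (2 × 7.76×10⁻²) = 1.28×10⁻⁶ T.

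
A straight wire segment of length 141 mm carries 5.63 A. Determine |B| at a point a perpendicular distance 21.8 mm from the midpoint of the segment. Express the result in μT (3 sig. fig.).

For a finite straight segment, B = (μ₀I/4πd)(sinθ₁ + sinθ₂), where θ₁, θ₂ are the angles from the perpendicular to each end.
The perpendicular from the point meets the wire at its midpoint, so each end is L/2 = 0.0705 m away along the wire.
sinθ₁ = 0.0705/√(0.0705²+0.0218²) = 0.9554; sinθ₂ = 0.0705/√(0.0705²+0.0218²) = 0.9554.
B = (4π×10⁻⁷ × 5.63) / (4π × 0.0218) × (0.9554 + 0.9554) = 4.93×10⁻⁵ T.

B ≈ 49.3 μT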